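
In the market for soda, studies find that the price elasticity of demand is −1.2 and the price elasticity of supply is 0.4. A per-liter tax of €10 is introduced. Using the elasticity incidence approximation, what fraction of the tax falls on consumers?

Consumers' share ≈ 0.25.

Incidence ratio: consumers' share ≈ εs / (εs + |εd|) = 0.4 / (0.4 + 1.2) = 0.25.
Supply is the less elastic side, so consumers bear the smaller share.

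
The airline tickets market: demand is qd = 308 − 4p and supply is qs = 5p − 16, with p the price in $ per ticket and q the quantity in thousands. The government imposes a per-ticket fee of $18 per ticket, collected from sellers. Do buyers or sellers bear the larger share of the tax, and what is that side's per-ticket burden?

Buyers bear the larger share: $10 per ticket.

Before the tax: set 308 − 4p = 5p − 16 → p* = $36, q* = 164.
With the tax collected from sellers, supply shifts: qs = 5(p − 18) − 16.
New equilibrium: buyers pay $46, sellers receive $28, q = 124. (Wedge: pb − ps = 18.)
Per-ticket burden: buyers $10, sellers $8.
Buyers take the larger share because demand is less price-elastic here (demand slope 4 vs supply slope 5).
The less price-elastic side of the market bears the larger share of a per-unit tax.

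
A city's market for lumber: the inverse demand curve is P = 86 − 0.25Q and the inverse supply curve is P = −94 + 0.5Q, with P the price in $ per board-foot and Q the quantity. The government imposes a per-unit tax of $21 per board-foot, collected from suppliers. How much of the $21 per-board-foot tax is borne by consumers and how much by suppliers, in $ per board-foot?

Consumers bear $7 per board-foot; suppliers bear $14 per board-foot.

Rewrite in direct form: Qd = 344 − 4P and Qs = 2P + 188.
Before the tax: set 344 − 4P = 2P + 188 → P* = $26, Q* = 240.
With the tax collected from suppliers, supply shifts: Qs = 2(P − 21) + 188.
Solving gives Q = 212 with consumers paying $33 and suppliers receiving $12 (the $21 wedge).
Burden on consumers: $7; on suppliers: $14. (They sum to $21.)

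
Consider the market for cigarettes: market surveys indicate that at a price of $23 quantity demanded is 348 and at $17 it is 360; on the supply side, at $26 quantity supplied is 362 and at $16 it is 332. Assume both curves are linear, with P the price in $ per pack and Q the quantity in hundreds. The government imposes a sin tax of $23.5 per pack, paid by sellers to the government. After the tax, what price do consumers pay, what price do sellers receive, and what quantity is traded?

Consumers pay $36.1; sellers receive $12.6; quantity = 321.8.

Demand slope: (360 − 348)/(17 − 23) = -2, so Qd = 394 − 2P.
Supply slope: (332 − 362)/(16 − 26) = 3, so Qs = 3P + 284.
Without the tax, 394 − 2P = 3P + 284 gives 5P = 110, so P* = $22 and Q* = 350.
With the tax collected from sellers, supply shifts: Qs = 3(P − 23.5) + 284.
New equilibrium: consumers pay $36.1, sellers receive $12.6, Q = 321.8. (Wedge: Pb − Ps = 23.5.)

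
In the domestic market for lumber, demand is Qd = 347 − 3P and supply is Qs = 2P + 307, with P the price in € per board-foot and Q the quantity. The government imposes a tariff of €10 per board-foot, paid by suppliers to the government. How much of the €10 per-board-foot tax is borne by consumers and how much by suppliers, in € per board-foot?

Without the tax, 347 − 3P = 2P + 307 gives 5P = 40, so P* = €8 and Q* = 323.
With the tax collected from suppliers, supply shifts: Qs = 2(P − 10) + 307.
Solving gives Q = 311 with consumers paying €12 and suppliers receiving €2 (the €10 wedge).
Burden on consumers: €4; on suppliers: €6. (They sum to €10.)

Consumers bear €4 per board-foot; suppliers bear €6 per board-foot.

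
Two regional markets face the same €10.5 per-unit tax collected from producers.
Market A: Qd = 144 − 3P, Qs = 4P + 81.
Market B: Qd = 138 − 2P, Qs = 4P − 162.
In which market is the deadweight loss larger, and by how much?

Market A: pre-tax P* = €9, Q* = 117; post-tax Q = 99; deadweight loss = €94.5.
Market B: pre-tax P* = €50, Q* = 38; post-tax Q = 24; deadweight loss = €73.5.
Difference: €94.5 vs €73.5 → market A is larger by €21.

Market A, by €21.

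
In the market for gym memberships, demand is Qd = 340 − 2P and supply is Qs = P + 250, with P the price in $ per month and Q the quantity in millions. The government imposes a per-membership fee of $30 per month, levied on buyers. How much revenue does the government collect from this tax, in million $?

Before the tax: set 340 − 2P = P + 250 → P* = $30, Q* = 280.
With the tax collected from buyers, demand (in seller-price terms) shifts: Qd = 340 − 2(P + 30).
New equilibrium: buyers pay $40, suppliers receive $10, Q = 260. (Wedge: Pb − Ps = 30.)
Revenue = t · Q = 30 · 260 = $7800.

Tax revenue = $7800 million.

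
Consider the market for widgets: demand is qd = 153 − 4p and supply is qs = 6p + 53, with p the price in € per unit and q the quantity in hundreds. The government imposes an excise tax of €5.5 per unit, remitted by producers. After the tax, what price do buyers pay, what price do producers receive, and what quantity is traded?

Before the tax: set 153 − 4p = 6p + 53 → p* = €10, q* = 113.
With the tax collected from producers, supply shifts: qs = 6(p − 5.5) + 53.
Solving gives q = 99.8 with buyers paying €13.3 and producers receiving €7.8 (the €5.5 wedge).

Buyers pay €13.3; producers receive €7.8; quantity = 99.8.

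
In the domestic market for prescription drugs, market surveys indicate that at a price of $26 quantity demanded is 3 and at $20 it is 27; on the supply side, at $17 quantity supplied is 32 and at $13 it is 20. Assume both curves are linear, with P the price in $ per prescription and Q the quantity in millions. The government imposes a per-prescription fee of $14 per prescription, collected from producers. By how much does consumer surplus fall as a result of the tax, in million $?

Demand slope: (27 − 3)/(20 − 26) = -4, so Qd = 107 − 4P.
Supply slope: (20 − 32)/(13 − 17) = 3, so Qs = 3P − 19.
Without the tax, 107 − 4P = 3P − 19 gives 7P = 126, so P* = $18 and Q* = 35.
With the tax collected from producers, supply shifts: Qs = 3(P − 14) − 19.
New equilibrium: consumers pay $24, producers receive $10, Q = 11. (Wedge: Pb − Ps = 14.)
ΔCS is the trapezoid between Q = 11 and Q = 35 of height $6: ½ · (35 + 11) · 6 = $138.

Consumer surplus falls by $138 million.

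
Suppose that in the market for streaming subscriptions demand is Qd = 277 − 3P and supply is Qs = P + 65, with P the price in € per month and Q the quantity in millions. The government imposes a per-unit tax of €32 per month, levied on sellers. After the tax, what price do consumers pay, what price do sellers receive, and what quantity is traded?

Consumers pay €61; sellers receive €29; quantity = 94.

Without the tax, 277 − 3P = P + 65 gives 4P = 212, so P* = €53 and Q* = 118.
With the tax collected from sellers, supply shifts: Qs = (P − 32) + 65.
New equilibrium: consumers pay €61, sellers receive €29, Q = 94. (Wedge: Pb − Ps = 32.)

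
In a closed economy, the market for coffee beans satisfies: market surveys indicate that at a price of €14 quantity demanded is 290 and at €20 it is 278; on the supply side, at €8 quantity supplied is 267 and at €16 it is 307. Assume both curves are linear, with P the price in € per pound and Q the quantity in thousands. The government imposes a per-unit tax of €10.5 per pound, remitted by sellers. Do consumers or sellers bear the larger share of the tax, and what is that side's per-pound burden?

Demand slope: (278 − 290)/(20 − 14) = -2, so Qd = 318 − 2P.
Supply slope: (307 − 267)/(16 − 8) = 5, so Qs = 5P + 227.
Without the tax, 318 − 2P = 5P + 227 gives 7P = 91, so P* = €13 and Q* = 292.
With the tax collected from sellers, supply shifts: Qs = 5(P − 10.5) + 227.
New equilibrium: consumers pay €20.5, sellers receive €10, Q = 277. (Wedge: Pb − Ps = 10.5.)
Per-pound burden: consumers €7.5, sellers €3.
Consumers take the larger share because demand is less price-elastic here (demand slope 2 vs supply slope 5).
The less price-elastic side of the market bears the larger share of a per-unit tax.

Consumers bear the larger share: €7.5 per pound.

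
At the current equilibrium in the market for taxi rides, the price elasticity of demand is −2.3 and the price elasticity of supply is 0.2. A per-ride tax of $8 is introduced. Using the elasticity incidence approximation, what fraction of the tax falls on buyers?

Incidence ratio: buyers' share ≈ εs / (εs + |εd|) = 0.2 / (0.2 + 2.3) = 0.08.
Supply is the less elastic side, so buyers bear the smaller share.

Buyers' share ≈ 0.08.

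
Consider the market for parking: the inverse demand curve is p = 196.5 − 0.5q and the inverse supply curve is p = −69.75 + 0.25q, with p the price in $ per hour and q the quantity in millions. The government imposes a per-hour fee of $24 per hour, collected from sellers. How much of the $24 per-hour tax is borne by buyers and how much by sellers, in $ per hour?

Buyers bear $16 per hour; sellers bear $8 per hour.

Rewrite in direct form: qd = 393 − 2p and qs = 4p + 279.
Before the tax: set 393 − 2p = 4p + 279 → p* = $19, q* = 355.
With the tax collected from sellers, supply shifts: qs = 4(p − 24) + 279.
New equilibrium: buyers pay $35, sellers receive $11, q = 323. (Wedge: pb − ps = 24.)
Burden on buyers: $16; on sellers: $8. (They sum to $24.)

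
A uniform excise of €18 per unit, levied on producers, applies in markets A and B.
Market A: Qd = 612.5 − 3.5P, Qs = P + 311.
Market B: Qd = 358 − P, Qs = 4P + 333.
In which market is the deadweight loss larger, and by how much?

Market B, by €3.6.

Market A: pre-tax P* = €67, Q* = 378; post-tax Q = 364; deadweight loss = €126.
Market B: pre-tax P* = €5, Q* = 353; post-tax Q = 338.6; deadweight loss = €129.6.
Difference: €126 vs €129.6 → market B is larger by €3.6.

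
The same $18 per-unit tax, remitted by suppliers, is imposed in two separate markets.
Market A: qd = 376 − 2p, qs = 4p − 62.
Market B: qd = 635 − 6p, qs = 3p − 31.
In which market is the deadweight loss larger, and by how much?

Market A: pre-tax p* = $73, q* = 230; post-tax q = 206; deadweight loss = $216.
Market B: pre-tax p* = $74, q* = 191; post-tax q = 155; deadweight loss = $324.
Difference: $216 vs $324 → market B is larger by $108.

Market B, by $108.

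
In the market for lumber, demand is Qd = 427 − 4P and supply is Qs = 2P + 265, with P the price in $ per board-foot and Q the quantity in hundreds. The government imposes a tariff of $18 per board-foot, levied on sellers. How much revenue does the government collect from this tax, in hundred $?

Without the tax, 427 − 4P = 2P + 265 gives 6P = 162, so P* = $27 and Q* = 319.
With the tax collected from sellers, supply shifts: Qs = 2(P − 18) + 265.
New equilibrium: buyers pay $33, sellers receive $15, Q = 295. (Wedge: Pb − Ps = 18.)
Revenue = t · Q = 18 · 295 = $5310.

Tax revenue = $5310 hundred.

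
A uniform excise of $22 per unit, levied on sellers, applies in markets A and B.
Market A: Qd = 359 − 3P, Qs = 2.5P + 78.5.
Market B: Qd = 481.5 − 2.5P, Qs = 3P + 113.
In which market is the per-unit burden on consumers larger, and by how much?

Market A: pre-tax P* = $51, Q* = 206; post-tax Q = 176; per-unit burden on consumers = $10.
Market B: pre-tax P* = $67, Q* = 314; post-tax Q = 284; per-unit burden on consumers = $12.
Difference: $10 vs $12 → market B is larger by $2.

Market B, by $2.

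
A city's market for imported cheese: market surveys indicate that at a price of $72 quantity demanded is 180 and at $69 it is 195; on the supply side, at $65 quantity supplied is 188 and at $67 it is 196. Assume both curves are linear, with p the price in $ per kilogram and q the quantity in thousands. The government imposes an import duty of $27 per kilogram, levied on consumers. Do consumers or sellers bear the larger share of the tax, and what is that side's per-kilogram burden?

Sellers bear the larger share: $15 per kilogram.

Demand slope: (195 − 180)/(69 − 72) = -5, so qd = 540 − 5p.
Supply slope: (196 − 188)/(67 − 65) = 4, so qs = 4p − 72.
Without the tax, 540 − 5p = 4p − 72 gives 9p = 612, so p* = $68 and q* = 200.
With the tax collected from consumers, demand (in seller-price terms) shifts: qd = 540 − 5(p + 27).
New equilibrium: consumers pay $80, sellers receive $53, q = 140. (Wedge: pb − ps = 27.)
Per-kilogram burden: consumers $12, sellers $15.
Sellers take the larger share because supply is less price-elastic here (demand slope 5 vs supply slope 4).
The less price-elastic side of the market bears the larger share of a per-unit tax.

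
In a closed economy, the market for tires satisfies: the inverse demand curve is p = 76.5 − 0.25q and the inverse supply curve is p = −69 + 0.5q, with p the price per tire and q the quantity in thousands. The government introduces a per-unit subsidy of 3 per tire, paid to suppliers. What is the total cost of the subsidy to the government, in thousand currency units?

Government outlay = 594 thousand.

Inverting to q(p) form: qd = 306 − 4p; qs = 2p + 138.
Without the subsidy, 306 − 4p = 2p + 138 gives 6p = 168, so p* = 28 and q* = 194.
With a per-unit subsidy paid to suppliers, each receives p + 3 per unit sold, so supply becomes qs = 2(p + 3) + 138.
New equilibrium: buyers pay 27, suppliers receive 30, q = 198. (Wedge: pb − ps = −3.)
Outlay = t · Q = 3 · 198 = 594.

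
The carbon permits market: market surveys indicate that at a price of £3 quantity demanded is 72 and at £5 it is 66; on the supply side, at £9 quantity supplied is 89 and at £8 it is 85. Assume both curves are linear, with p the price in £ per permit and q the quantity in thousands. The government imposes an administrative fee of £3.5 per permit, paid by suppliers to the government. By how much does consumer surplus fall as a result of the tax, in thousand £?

Demand slope: (66 − 72)/(5 − 3) = -3, so qd = 81 − 3p.
Supply slope: (85 − 89)/(8 − 9) = 4, so qs = 4p + 53.
Without the tax, 81 − 3p = 4p + 53 gives 7p = 28, so p* = £4 and q* = 69.
With the tax collected from suppliers, supply shifts: qs = 4(p − 3.5) + 53.
Solving gives q = 63 with consumers paying £6 and suppliers receiving £2.5 (the £3.5 wedge).
ΔCS is the trapezoid between Q = 63 and Q = 69 of height £2: ½ · (69 + 63) · 2 = £132.

Consumer surplus falls by £132 thousand.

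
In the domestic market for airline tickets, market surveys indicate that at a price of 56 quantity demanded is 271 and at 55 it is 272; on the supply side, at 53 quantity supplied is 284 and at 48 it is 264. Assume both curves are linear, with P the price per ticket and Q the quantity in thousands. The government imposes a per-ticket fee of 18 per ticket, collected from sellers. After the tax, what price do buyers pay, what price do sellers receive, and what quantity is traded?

Buyers pay 65.4; sellers receive 47.4; quantity = 261.6.

Demand slope: (272 − 271)/(55 − 56) = -1, so Qd = 327 − P.
Supply slope: (264 − 284)/(48 − 53) = 4, so Qs = 4P + 72.
Before the tax: set 327 − P = 4P + 72 → P* = 51, Q* = 276.
With the tax collected from sellers, supply shifts: Qs = 4(P − 18) + 72.
Solving gives Q = 261.6 with buyers paying 65.4 and sellers receiving 47.4 (the 18 wedge).
The less price-elastic side of the market bears the larger share of a per-unit tax.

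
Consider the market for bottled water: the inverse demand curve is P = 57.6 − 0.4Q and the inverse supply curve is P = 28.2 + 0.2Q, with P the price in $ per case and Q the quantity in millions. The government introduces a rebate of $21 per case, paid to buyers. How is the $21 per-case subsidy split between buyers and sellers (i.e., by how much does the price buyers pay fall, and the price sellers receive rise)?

Buyers gain $14 per case; sellers gain $7 per case.

Rewrite in direct form: Qd = 144 − 2.5P and Qs = 5P − 141.
Before the subsidy: set 144 − 2.5P = 5P − 141 → P* = $38, Q* = 49.
With a per-unit subsidy paid to buyers, each effectively pays P − 21, so demand becomes Qd = 144 − 2.5(P − 21).
New equilibrium: buyers pay $24, sellers receive $45, Q = 84. (Wedge: Pb − Ps = −21.)
Gain to buyers: $14; to sellers: $7. (They sum to $21.)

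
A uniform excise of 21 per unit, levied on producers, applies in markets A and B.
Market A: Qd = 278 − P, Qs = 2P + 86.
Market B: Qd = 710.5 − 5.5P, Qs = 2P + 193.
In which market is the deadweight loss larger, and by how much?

Market B, by 176.4.

Market A: pre-tax P* = 64, Q* = 214; post-tax Q = 200; deadweight loss = 147.
Market B: pre-tax P* = 69, Q* = 331; post-tax Q = 300.2; deadweight loss = 323.4.
Difference: 147 vs 323.4 → market B is larger by 176.4.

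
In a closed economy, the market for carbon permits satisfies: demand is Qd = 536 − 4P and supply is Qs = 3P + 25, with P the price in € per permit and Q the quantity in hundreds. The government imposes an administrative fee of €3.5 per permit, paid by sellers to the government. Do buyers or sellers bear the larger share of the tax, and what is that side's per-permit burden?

Sellers bear the larger share: €2 per permit.

Before the tax: set 536 − 4P = 3P + 25 → P* = €73, Q* = 244.
With the tax collected from sellers, supply shifts: Qs = 3(P − 3.5) + 25.
Solving gives Q = 238 with buyers paying €74.5 and sellers receiving €71 (the €3.5 wedge).
Per-permit burden: buyers €1.5, sellers €2.
Sellers take the larger share because supply is less price-elastic here (demand slope 4 vs supply slope 3).
The less price-elastic side of the market bears the larger share of a per-unit tax.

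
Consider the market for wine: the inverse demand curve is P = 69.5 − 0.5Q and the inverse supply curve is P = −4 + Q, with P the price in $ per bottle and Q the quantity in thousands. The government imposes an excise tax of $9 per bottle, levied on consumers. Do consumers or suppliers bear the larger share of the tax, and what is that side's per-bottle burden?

Suppliers bear the larger share: $6 per bottle.

Rewrite in direct form: Qd = 139 − 2P and Qs = P + 4.
Before the tax: set 139 − 2P = P + 4 → P* = $45, Q* = 49.
With the tax collected from consumers, demand (in seller-price terms) shifts: Qd = 139 − 2(P + 9).
Solving gives Q = 43 with consumers paying $48 and suppliers receiving $39 (the $9 wedge).
Per-bottle burden: consumers $3, suppliers $6.
Suppliers take the larger share because supply is less price-elastic here (demand slope 2 vs supply slope 1).
The less price-elastic side of the market bears the larger share of a per-unit tax.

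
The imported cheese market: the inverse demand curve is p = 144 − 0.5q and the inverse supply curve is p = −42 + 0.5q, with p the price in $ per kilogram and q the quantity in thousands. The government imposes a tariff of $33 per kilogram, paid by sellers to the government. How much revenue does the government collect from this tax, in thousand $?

Tax revenue = $5049 thousand.

Rewrite in direct form: qd = 288 − 2p and qs = 2p + 84.
Before the tax: set 288 − 2p = 2p + 84 → p* = $51, q* = 186.
With the tax collected from sellers, supply shifts: qs = 2(p − 33) + 84.
New equilibrium: consumers pay $67.5, sellers receive $34.5, q = 153. (Wedge: pb − ps = 33.)
Revenue = t · Q = 33 · 153 = $5049.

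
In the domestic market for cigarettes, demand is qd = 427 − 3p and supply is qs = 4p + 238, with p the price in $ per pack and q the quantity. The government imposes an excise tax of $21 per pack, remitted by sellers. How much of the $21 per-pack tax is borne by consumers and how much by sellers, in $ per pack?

Before the tax: set 427 − 3p = 4p + 238 → p* = $27, q* = 346.
With the tax collected from sellers, supply shifts: qs = 4(p − 21) + 238.
Solving gives q = 310 with consumers paying $39 and sellers receiving $18 (the $21 wedge).
Burden on consumers: $12; on sellers: $9. (They sum to $21.)

Consumers bear $12 per pack; sellers bear $9 per pack.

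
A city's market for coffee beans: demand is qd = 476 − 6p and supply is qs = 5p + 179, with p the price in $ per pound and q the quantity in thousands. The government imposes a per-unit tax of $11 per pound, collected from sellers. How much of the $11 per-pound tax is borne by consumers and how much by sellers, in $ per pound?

Consumers bear $5 per pound; sellers bear $6 per pound.

Without the tax, 476 − 6p = 5p + 179 gives 11p = 297, so p* = $27 and q* = 314.
With the tax collected from sellers, supply shifts: qs = 5(p − 11) + 179.
Solving gives q = 284 with consumers paying $32 and sellers receiving $21 (the $11 wedge).
Burden on consumers: $5; on sellers: $6. (They sum to $11.)
The less price-elastic side of the market bears the larger share of a per-unit tax.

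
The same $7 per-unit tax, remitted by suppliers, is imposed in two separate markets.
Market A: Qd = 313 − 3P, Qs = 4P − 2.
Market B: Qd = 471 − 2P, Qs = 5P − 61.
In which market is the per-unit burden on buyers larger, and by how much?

Market A: pre-tax P* = $45, Q* = 178; post-tax Q = 166; per-unit burden on buyers = $4.
Market B: pre-tax P* = $76, Q* = 319; post-tax Q = 309; per-unit burden on buyers = $5.
Difference: $4 vs $5 → market B is larger by $1.

Market B, by $1.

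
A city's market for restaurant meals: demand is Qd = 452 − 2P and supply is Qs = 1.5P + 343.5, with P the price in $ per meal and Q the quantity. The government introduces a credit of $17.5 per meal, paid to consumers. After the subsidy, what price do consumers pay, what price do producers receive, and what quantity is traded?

Consumers pay $23.5; producers receive $41; quantity = 405.

Without the subsidy, 452 − 2P = 1.5P + 343.5 gives 3.5P = 108.5, so P* = $31 and Q* = 390.
With a per-unit subsidy paid to consumers, each effectively pays P − 17.5, so demand becomes Qd = 452 − 2(P − 17.5).
Solving gives Q = 405 with consumers paying $23.5 and producers receiving $41 (the $17.5 wedge).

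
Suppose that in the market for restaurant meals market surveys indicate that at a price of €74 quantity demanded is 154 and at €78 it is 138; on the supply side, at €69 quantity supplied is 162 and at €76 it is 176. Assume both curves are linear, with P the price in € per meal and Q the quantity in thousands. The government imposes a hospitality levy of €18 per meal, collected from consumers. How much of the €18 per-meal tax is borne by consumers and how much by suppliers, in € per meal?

Demand slope: (138 − 154)/(78 − 74) = -4, so Qd = 450 − 4P.
Supply slope: (176 − 162)/(76 − 69) = 2, so Qs = 2P + 24.
Before the tax: set 450 − 4P = 2P + 24 → P* = €71, Q* = 166.
With the tax collected from consumers, demand (in seller-price terms) shifts: Qd = 450 − 4(P + 18).
Solving gives Q = 142 with consumers paying €77 and suppliers receiving €59 (the €18 wedge).
Burden on consumers: €6; on suppliers: €12. (They sum to €18.)

Consumers bear €6 per meal; suppliers bear €12 per meal.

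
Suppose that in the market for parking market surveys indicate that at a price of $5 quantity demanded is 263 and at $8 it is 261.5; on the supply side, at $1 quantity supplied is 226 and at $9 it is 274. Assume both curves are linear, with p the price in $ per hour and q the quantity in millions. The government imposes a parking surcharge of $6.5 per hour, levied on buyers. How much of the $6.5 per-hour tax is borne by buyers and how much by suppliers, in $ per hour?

Demand slope: (261.5 − 263)/(8 − 5) = -0.5, so qd = 265.5 − 0.5p.
Supply slope: (274 − 226)/(9 − 1) = 6, so qs = 6p + 220.
Before the tax: set 265.5 − 0.5p = 6p + 220 → p* = $7, q* = 262.
With the tax collected from buyers, demand (in seller-price terms) shifts: qd = 265.5 − 0.5(p + 6.5).
Solving gives q = 259 with buyers paying $13 and suppliers receiving $6.5 (the $6.5 wedge).
Burden on buyers: $6; on suppliers: $0.5. (They sum to $6.5.)

Buyers bear $6 per hour; suppliers bear $0.5 per hour.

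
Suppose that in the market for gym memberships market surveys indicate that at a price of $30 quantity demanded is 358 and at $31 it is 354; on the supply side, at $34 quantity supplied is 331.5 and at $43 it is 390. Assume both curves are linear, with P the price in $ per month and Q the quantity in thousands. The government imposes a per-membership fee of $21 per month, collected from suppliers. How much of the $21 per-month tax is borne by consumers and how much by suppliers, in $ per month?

Demand slope: (354 − 358)/(31 − 30) = -4, so Qd = 478 − 4P.
Supply slope: (390 − 331.5)/(43 − 34) = 6.5, so Qs = 6.5P + 110.5.
Without the tax, 478 − 4P = 6.5P + 110.5 gives 10.5P = 367.5, so P* = $35 and Q* = 338.
With the tax collected from suppliers, supply shifts: Qs = 6.5(P − 21) + 110.5.
Solving gives Q = 286 with consumers paying $48 and suppliers receiving $27 (the $21 wedge).
Burden on consumers: $13; on suppliers: $8. (They sum to $21.)

Consumers bear $13 per month; suppliers bear $8 per month.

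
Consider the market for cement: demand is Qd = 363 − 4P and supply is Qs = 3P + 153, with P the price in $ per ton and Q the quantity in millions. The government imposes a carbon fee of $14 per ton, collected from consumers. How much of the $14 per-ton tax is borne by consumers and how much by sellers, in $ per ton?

Consumers bear $6 per ton; sellers bear $8 per ton.

Before the tax: set 363 − 4P = 3P + 153 → P* = $30, Q* = 243.
With the tax collected from consumers, demand (in seller-price terms) shifts: Qd = 363 − 4(P + 14).
New equilibrium: consumers pay $36, sellers receive $22, Q = 219. (Wedge: Pb − Ps = 14.)
Burden on consumers: $6; on sellers: $8. (They sum to $14.)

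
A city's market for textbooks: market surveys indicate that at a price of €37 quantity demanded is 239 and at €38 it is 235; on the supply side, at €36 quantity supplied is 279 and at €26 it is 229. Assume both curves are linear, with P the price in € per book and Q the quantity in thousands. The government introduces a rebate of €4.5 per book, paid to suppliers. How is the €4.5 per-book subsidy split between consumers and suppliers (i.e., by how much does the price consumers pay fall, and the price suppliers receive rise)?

Demand slope: (235 − 239)/(38 − 37) = -4, so Qd = 387 − 4P.
Supply slope: (229 − 279)/(26 − 36) = 5, so Qs = 5P + 99.
Before the subsidy: set 387 − 4P = 5P + 99 → P* = €32, Q* = 259.
With a per-unit subsidy paid to suppliers, each receives P + 4.5 per unit sold, so supply becomes Qs = 5(P + 4.5) + 99.
Solving gives Q = 269 with consumers paying €29.5 and suppliers receiving €34 (the €4.5 wedge).
Gain to consumers: €2.5; to suppliers: €2. (They sum to €4.5.)

Consumers gain €2.5 per book; suppliers gain €2 per book.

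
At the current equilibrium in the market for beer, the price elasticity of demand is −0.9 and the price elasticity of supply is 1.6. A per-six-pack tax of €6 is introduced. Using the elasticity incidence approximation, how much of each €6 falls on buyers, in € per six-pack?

Incidence ratio: buyers' share ≈ εs / (εs + |εd|) = 1.6 / (1.6 + 0.9) = 0.64.
So buyers bear ≈ 0.64 × €6 = €3.84; producers bear €2.16.

Buyers bear ≈ €3.84 per six-pack.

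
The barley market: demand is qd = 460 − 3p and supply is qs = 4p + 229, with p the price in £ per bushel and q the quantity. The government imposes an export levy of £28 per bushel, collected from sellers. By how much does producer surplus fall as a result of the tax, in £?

Without the tax, 460 − 3p = 4p + 229 gives 7p = 231, so p* = £33 and q* = 361.
With the tax collected from sellers, supply shifts: qs = 4(p − 28) + 229.
Solving gives q = 313 with buyers paying £49 and sellers receiving £21 (the £28 wedge).
ΔPS is the trapezoid between Q = 313 and Q = 361 of height £12: ½ · (361 + 313) · 12 = £4044.

Producer surplus falls by £4044.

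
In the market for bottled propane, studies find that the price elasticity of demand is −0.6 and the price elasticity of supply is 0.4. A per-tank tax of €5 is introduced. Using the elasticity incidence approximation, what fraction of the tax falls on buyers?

Buyers' share ≈ 0.4.

Incidence ratio: buyers' share ≈ εs / (εs + |εd|) = 0.4 / (0.4 + 0.6) = 0.4.
Supply is the less elastic side, so buyers bear the smaller share.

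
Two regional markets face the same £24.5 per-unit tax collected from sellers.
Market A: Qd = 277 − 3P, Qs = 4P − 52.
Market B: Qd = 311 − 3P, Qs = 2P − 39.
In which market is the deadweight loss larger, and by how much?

Market A, by £154.35.

Market A: pre-tax P* = £47, Q* = 136; post-tax Q = 94; deadweight loss = £514.5.
Market B: pre-tax P* = £70, Q* = 101; post-tax Q = 71.6; deadweight loss = £360.15.
Difference: £514.5 vs £360.15 → market A is larger by £154.35.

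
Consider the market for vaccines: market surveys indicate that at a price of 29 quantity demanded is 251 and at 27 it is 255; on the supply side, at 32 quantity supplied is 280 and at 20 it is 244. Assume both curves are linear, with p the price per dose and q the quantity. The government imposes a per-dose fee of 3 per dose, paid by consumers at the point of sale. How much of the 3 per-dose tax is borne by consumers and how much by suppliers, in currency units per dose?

Demand slope: (255 − 251)/(27 − 29) = -2, so qd = 309 − 2p.
Supply slope: (244 − 280)/(20 − 32) = 3, so qs = 3p + 184.
Without the tax, 309 − 2p = 3p + 184 gives 5p = 125, so p* = 25 and q* = 259.
With the tax collected from consumers, demand (in seller-price terms) shifts: qd = 309 − 2(p + 3).
Solving gives q = 255.4 with consumers paying 26.8 and suppliers receiving 23.8 (the 3 wedge).
Burden on consumers: 1.8; on suppliers: 1.2. (They sum to 3.)
The less price-elastic side of the market bears the larger share of a per-unit tax.

Consumers bear 1.8 per dose; suppliers bear 1.2 per dose.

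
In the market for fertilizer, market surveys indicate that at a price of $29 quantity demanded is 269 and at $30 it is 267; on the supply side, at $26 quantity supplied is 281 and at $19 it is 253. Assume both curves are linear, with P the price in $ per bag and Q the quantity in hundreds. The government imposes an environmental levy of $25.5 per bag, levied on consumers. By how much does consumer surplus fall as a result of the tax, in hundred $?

Consumer surplus falls by $4420 hundred.

Demand slope: (267 − 269)/(30 − 29) = -2, so Qd = 327 − 2P.
Supply slope: (253 − 281)/(19 − 26) = 4, so Qs = 4P + 177.
Before the tax: set 327 − 2P = 4P + 177 → P* = $25, Q* = 277.
With the tax collected from consumers, demand (in seller-price terms) shifts: Qd = 327 − 2(P + 25.5).
Solving gives Q = 243 with consumers paying $42 and producers receiving $16.5 (the $25.5 wedge).
ΔCS is the trapezoid between Q = 243 and Q = 277 of height $17: ½ · (277 + 243) · 17 = $4420.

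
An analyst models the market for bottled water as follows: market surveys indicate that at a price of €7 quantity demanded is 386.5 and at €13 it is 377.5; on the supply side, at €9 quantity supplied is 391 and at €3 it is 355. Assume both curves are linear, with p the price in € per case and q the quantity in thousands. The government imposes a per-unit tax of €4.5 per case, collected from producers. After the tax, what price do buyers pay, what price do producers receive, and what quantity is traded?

Demand slope: (377.5 − 386.5)/(13 − 7) = -1.5, so qd = 397 − 1.5p.
Supply slope: (355 − 391)/(3 − 9) = 6, so qs = 6p + 337.
Before the tax: set 397 − 1.5p = 6p + 337 → p* = €8, q* = 385.
With the tax collected from producers, supply shifts: qs = 6(p − 4.5) + 337.
Solving gives q = 379.6 with buyers paying €11.6 and producers receiving €7.1 (the €4.5 wedge).
The less price-elastic side of the market bears the larger share of a per-unit tax.

Buyers pay €11.6; producers receive €7.1; quantity = 379.6.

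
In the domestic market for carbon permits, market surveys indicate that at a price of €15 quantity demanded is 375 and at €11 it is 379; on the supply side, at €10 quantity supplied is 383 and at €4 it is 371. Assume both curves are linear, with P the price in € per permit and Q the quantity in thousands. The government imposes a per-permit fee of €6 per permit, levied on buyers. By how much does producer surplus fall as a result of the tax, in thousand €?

Producer surplus falls by €758 thousand.

Demand slope: (379 − 375)/(11 − 15) = -1, so Qd = 390 − P.
Supply slope: (371 − 383)/(4 − 10) = 2, so Qs = 2P + 363.
Without the tax, 390 − P = 2P + 363 gives 3P = 27, so P* = €9 and Q* = 381.
With the tax collected from buyers, demand (in seller-price terms) shifts: Qd = 390 − (P + 6).
Solving gives Q = 377 with buyers paying €13 and suppliers receiving €7 (the €6 wedge).
ΔPS is the trapezoid between Q = 377 and Q = 381 of height €2: ½ · (381 + 377) · 2 = €758.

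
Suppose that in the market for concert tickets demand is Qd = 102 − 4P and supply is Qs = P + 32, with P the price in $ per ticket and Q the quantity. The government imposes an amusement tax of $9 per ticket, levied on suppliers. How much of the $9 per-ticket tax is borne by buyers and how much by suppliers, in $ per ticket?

Buyers bear $1.8 per ticket; suppliers bear $7.2 per ticket.

Before the tax: set 102 − 4P = P + 32 → P* = $14, Q* = 46.
With the tax collected from suppliers, supply shifts: Qs = (P − 9) + 32.
New equilibrium: buyers pay $15.8, suppliers receive $6.8, Q = 38.8. (Wedge: Pb − Ps = 9.)
Burden on buyers: $1.8; on suppliers: $7.2. (They sum to $9.)
The less price-elastic side of the market bears the larger share of a per-unit tax.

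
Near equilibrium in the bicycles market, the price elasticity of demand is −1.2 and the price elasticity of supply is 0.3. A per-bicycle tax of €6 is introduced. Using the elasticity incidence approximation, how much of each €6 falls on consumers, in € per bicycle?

Incidence ratio: consumers' share ≈ εs / (εs + |εd|) = 0.3 / (0.3 + 1.2) = 0.2.
So consumers bear ≈ 0.2 × €6 = €1.2; suppliers bear €4.8.

Consumers bear ≈ €1.2 per bicycle.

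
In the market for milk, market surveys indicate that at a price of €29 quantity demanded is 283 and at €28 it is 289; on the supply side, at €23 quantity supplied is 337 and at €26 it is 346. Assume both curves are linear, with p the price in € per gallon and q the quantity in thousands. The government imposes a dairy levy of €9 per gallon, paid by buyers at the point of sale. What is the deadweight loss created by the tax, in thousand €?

Deadweight loss = €81 thousand.

Demand slope: (289 − 283)/(28 − 29) = -6, so qd = 457 − 6p.
Supply slope: (346 − 337)/(26 − 23) = 3, so qs = 3p + 268.
Before the tax: set 457 − 6p = 3p + 268 → p* = €21, q* = 331.
With the tax collected from buyers, demand (in seller-price terms) shifts: qd = 457 − 6(p + 9).
Solving gives q = 313 with buyers paying €24 and suppliers receiving €15 (the €9 wedge).
Quantity falls by |ΔQ| = |331 − 313| = 18.
DWL = ½ · t · |ΔQ| = ½ · 9 · 18 = €81.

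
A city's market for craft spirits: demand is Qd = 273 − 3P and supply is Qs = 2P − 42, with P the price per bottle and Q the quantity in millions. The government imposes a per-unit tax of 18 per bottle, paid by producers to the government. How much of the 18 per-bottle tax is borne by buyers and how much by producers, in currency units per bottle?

Buyers bear 7.2 per bottle; producers bear 10.8 per bottle.

Without the tax, 273 − 3P = 2P − 42 gives 5P = 315, so P* = 63 and Q* = 84.
With the tax collected from producers, supply shifts: Qs = 2(P − 18) − 42.
New equilibrium: buyers pay 70.2, producers receive 52.2, Q = 62.4. (Wedge: Pb − Ps = 18.)
Burden on buyers: 7.2; on producers: 10.8. (They sum to 18.)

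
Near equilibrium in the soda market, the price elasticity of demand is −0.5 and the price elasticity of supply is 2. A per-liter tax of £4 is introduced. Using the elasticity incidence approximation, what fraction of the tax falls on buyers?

Incidence ratio: buyers' share ≈ εs / (εs + |εd|) = 2 / (2 + 0.5) = 0.8.
Supply is the more elastic side, so buyers bear the larger share.

Buyers' share ≈ 0.8.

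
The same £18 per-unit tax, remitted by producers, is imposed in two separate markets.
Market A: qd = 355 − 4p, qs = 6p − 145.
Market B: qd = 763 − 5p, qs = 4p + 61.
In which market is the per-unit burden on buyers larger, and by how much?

Market A: pre-tax p* = £50, q* = 155; post-tax q = 111.8; per-unit burden on buyers = £10.8.
Market B: pre-tax p* = £78, q* = 373; post-tax q = 333; per-unit burden on buyers = £8.
Difference: £10.8 vs £8 → market A is larger by £2.8.

Market A, by £2.8.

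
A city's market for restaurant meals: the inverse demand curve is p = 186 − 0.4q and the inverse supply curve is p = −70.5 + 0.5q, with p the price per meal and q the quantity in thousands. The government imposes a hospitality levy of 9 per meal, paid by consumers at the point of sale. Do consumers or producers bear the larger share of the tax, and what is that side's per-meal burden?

Inverting to q(p) form: qd = 465 − 2.5p; qs = 2p + 141.
Without the tax, 465 − 2.5p = 2p + 141 gives 4.5p = 324, so p* = 72 and q* = 285.
With the tax collected from consumers, demand (in seller-price terms) shifts: qd = 465 − 2.5(p + 9).
New equilibrium: consumers pay 76, producers receive 67, q = 275. (Wedge: pb − ps = 9.)
Per-meal burden: consumers 4, producers 5.
Producers take the larger share because supply is less price-elastic here (demand slope 2.5 vs supply slope 2).
The less price-elastic side of the market bears the larger share of a per-unit tax.

Producers bear the larger share: 5 per meal.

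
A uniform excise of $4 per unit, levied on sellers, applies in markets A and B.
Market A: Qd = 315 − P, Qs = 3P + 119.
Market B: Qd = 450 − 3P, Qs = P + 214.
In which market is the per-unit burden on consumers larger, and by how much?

Market A: pre-tax P* = $49, Q* = 266; post-tax Q = 263; per-unit burden on consumers = $3.
Market B: pre-tax P* = $59, Q* = 273; post-tax Q = 270; per-unit burden on consumers = $1.
Difference: $3 vs $1 → market A is larger by $2.

Market A, by $2.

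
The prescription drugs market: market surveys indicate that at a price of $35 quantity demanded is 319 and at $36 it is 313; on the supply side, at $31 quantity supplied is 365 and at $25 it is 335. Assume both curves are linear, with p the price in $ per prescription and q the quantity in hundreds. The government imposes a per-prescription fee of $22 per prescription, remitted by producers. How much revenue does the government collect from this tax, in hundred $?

Demand slope: (313 − 319)/(36 − 35) = -6, so qd = 529 − 6p.
Supply slope: (335 − 365)/(25 − 31) = 5, so qs = 5p + 210.
Before the tax: set 529 − 6p = 5p + 210 → p* = $29, q* = 355.
With the tax collected from producers, supply shifts: qs = 5(p − 22) + 210.
New equilibrium: buyers pay $39, producers receive $17, q = 295. (Wedge: pb − ps = 22.)
Revenue = t · Q = 22 · 295 = $6490.

Tax revenue = $6490 hundred.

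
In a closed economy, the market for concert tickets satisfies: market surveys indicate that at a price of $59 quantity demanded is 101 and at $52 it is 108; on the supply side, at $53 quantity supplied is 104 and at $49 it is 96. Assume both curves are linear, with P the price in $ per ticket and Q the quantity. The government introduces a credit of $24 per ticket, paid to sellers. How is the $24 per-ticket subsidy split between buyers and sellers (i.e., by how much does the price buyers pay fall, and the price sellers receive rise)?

Buyers gain $16 per ticket; sellers gain $8 per ticket.

Demand slope: (108 − 101)/(52 − 59) = -1, so Qd = 160 − P.
Supply slope: (96 − 104)/(49 − 53) = 2, so Qs = 2P − 2.
Before the subsidy: set 160 − P = 2P − 2 → P* = $54, Q* = 106.
With a per-unit subsidy paid to sellers, each receives P + 24 per unit sold, so supply becomes Qs = 2(P + 24) − 2.
New equilibrium: buyers pay $38, sellers receive $62, Q = 122. (Wedge: Pb − Ps = −24.)
Gain to buyers: $16; to sellers: $8. (They sum to $24.)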